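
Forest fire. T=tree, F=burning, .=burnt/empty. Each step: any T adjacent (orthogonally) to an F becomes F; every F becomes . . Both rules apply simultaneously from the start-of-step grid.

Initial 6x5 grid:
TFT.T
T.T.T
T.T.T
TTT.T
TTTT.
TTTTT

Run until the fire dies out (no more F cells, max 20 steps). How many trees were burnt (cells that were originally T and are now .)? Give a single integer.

Answer: 18

Derivation:
Step 1: +2 fires, +1 burnt (F count now 2)
Step 2: +2 fires, +2 burnt (F count now 2)
Step 3: +2 fires, +2 burnt (F count now 2)
Step 4: +2 fires, +2 burnt (F count now 2)
Step 5: +3 fires, +2 burnt (F count now 3)
Step 6: +4 fires, +3 burnt (F count now 4)
Step 7: +2 fires, +4 burnt (F count now 2)
Step 8: +1 fires, +2 burnt (F count now 1)
Step 9: +0 fires, +1 burnt (F count now 0)
Fire out after step 9
Initially T: 22, now '.': 26
Total burnt (originally-T cells now '.'): 18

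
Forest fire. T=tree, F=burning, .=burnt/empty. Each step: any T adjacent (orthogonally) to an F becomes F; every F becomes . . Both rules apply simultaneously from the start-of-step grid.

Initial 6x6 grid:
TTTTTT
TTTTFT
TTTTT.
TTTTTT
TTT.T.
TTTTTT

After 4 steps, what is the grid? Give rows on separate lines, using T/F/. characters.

Step 1: 4 trees catch fire, 1 burn out
  TTTTFT
  TTTF.F
  TTTTF.
  TTTTTT
  TTT.T.
  TTTTTT
Step 2: 5 trees catch fire, 4 burn out
  TTTF.F
  TTF...
  TTTF..
  TTTTFT
  TTT.T.
  TTTTTT
Step 3: 6 trees catch fire, 5 burn out
  TTF...
  TF....
  TTF...
  TTTF.F
  TTT.F.
  TTTTTT
Step 4: 5 trees catch fire, 6 burn out
  TF....
  F.....
  TF....
  TTF...
  TTT...
  TTTTFT

TF....
F.....
TF....
TTF...
TTT...
TTTTFT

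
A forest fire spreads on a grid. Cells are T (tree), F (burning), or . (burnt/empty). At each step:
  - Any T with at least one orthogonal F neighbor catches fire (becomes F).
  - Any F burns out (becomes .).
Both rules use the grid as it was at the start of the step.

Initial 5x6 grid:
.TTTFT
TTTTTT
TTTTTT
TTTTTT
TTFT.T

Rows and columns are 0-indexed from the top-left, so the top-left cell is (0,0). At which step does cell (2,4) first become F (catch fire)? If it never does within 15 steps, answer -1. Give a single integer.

Step 1: cell (2,4)='T' (+6 fires, +2 burnt)
Step 2: cell (2,4)='F' (+8 fires, +6 burnt)
  -> target ignites at step 2
Step 3: cell (2,4)='.' (+7 fires, +8 burnt)
Step 4: cell (2,4)='.' (+3 fires, +7 burnt)
Step 5: cell (2,4)='.' (+2 fires, +3 burnt)
Step 6: cell (2,4)='.' (+0 fires, +2 burnt)
  fire out at step 6

2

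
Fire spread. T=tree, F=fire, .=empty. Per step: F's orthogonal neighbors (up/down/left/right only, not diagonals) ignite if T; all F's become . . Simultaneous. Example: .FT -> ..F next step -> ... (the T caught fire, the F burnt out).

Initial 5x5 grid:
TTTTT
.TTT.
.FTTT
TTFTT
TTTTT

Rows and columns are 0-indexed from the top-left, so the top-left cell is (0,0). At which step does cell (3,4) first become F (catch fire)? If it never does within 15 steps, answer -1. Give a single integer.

Step 1: cell (3,4)='T' (+5 fires, +2 burnt)
Step 2: cell (3,4)='F' (+7 fires, +5 burnt)
  -> target ignites at step 2
Step 3: cell (3,4)='.' (+6 fires, +7 burnt)
Step 4: cell (3,4)='.' (+1 fires, +6 burnt)
Step 5: cell (3,4)='.' (+1 fires, +1 burnt)
Step 6: cell (3,4)='.' (+0 fires, +1 burnt)
  fire out at step 6

2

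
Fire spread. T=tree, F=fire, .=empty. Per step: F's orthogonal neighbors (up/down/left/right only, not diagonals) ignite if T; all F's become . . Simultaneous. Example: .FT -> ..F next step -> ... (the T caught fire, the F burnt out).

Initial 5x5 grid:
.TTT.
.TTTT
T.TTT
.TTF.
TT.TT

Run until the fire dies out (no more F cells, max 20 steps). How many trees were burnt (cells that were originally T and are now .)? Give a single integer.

Answer: 16

Derivation:
Step 1: +3 fires, +1 burnt (F count now 3)
Step 2: +5 fires, +3 burnt (F count now 5)
Step 3: +4 fires, +5 burnt (F count now 4)
Step 4: +3 fires, +4 burnt (F count now 3)
Step 5: +1 fires, +3 burnt (F count now 1)
Step 6: +0 fires, +1 burnt (F count now 0)
Fire out after step 6
Initially T: 17, now '.': 24
Total burnt (originally-T cells now '.'): 16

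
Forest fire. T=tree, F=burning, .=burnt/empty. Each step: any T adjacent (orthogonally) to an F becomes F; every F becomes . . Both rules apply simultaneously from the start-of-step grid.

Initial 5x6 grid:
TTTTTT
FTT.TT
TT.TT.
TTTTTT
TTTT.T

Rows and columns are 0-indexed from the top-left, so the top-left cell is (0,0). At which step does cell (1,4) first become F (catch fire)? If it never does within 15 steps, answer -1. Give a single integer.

Step 1: cell (1,4)='T' (+3 fires, +1 burnt)
Step 2: cell (1,4)='T' (+4 fires, +3 burnt)
Step 3: cell (1,4)='T' (+3 fires, +4 burnt)
Step 4: cell (1,4)='T' (+3 fires, +3 burnt)
Step 5: cell (1,4)='T' (+3 fires, +3 burnt)
Step 6: cell (1,4)='F' (+5 fires, +3 burnt)
  -> target ignites at step 6
Step 7: cell (1,4)='.' (+3 fires, +5 burnt)
Step 8: cell (1,4)='.' (+1 fires, +3 burnt)
Step 9: cell (1,4)='.' (+0 fires, +1 burnt)
  fire out at step 9

6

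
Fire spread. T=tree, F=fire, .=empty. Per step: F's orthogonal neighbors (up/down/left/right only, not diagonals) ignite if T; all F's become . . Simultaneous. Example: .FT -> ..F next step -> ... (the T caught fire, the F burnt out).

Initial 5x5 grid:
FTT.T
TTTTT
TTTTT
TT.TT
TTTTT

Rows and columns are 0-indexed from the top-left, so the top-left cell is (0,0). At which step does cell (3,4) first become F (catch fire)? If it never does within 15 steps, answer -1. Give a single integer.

Step 1: cell (3,4)='T' (+2 fires, +1 burnt)
Step 2: cell (3,4)='T' (+3 fires, +2 burnt)
Step 3: cell (3,4)='T' (+3 fires, +3 burnt)
Step 4: cell (3,4)='T' (+4 fires, +3 burnt)
Step 5: cell (3,4)='T' (+3 fires, +4 burnt)
Step 6: cell (3,4)='T' (+4 fires, +3 burnt)
Step 7: cell (3,4)='F' (+2 fires, +4 burnt)
  -> target ignites at step 7
Step 8: cell (3,4)='.' (+1 fires, +2 burnt)
Step 9: cell (3,4)='.' (+0 fires, +1 burnt)
  fire out at step 9

7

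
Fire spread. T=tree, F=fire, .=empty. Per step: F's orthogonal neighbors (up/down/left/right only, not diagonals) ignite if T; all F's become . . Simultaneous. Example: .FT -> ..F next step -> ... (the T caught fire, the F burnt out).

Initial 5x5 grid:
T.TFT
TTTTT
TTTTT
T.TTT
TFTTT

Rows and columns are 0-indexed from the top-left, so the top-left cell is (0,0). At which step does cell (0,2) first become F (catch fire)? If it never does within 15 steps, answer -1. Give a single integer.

Step 1: cell (0,2)='F' (+5 fires, +2 burnt)
  -> target ignites at step 1
Step 2: cell (0,2)='.' (+6 fires, +5 burnt)
Step 3: cell (0,2)='.' (+6 fires, +6 burnt)
Step 4: cell (0,2)='.' (+3 fires, +6 burnt)
Step 5: cell (0,2)='.' (+1 fires, +3 burnt)
Step 6: cell (0,2)='.' (+0 fires, +1 burnt)
  fire out at step 6

1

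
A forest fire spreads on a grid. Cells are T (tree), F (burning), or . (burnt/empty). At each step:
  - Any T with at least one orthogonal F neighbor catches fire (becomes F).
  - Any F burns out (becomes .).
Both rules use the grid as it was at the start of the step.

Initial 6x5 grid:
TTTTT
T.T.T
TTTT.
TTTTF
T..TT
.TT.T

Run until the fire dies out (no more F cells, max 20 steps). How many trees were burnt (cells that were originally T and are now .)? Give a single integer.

Step 1: +2 fires, +1 burnt (F count now 2)
Step 2: +4 fires, +2 burnt (F count now 4)
Step 3: +2 fires, +4 burnt (F count now 2)
Step 4: +3 fires, +2 burnt (F count now 3)
Step 5: +3 fires, +3 burnt (F count now 3)
Step 6: +3 fires, +3 burnt (F count now 3)
Step 7: +2 fires, +3 burnt (F count now 2)
Step 8: +1 fires, +2 burnt (F count now 1)
Step 9: +0 fires, +1 burnt (F count now 0)
Fire out after step 9
Initially T: 22, now '.': 28
Total burnt (originally-T cells now '.'): 20

Answer: 20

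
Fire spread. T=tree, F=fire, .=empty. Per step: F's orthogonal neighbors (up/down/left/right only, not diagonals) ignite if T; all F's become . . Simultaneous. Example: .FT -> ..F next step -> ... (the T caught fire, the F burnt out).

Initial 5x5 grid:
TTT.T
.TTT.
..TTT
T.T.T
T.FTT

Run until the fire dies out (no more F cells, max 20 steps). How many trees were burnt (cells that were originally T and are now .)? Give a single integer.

Answer: 13

Derivation:
Step 1: +2 fires, +1 burnt (F count now 2)
Step 2: +2 fires, +2 burnt (F count now 2)
Step 3: +3 fires, +2 burnt (F count now 3)
Step 4: +4 fires, +3 burnt (F count now 4)
Step 5: +1 fires, +4 burnt (F count now 1)
Step 6: +1 fires, +1 burnt (F count now 1)
Step 7: +0 fires, +1 burnt (F count now 0)
Fire out after step 7
Initially T: 16, now '.': 22
Total burnt (originally-T cells now '.'): 13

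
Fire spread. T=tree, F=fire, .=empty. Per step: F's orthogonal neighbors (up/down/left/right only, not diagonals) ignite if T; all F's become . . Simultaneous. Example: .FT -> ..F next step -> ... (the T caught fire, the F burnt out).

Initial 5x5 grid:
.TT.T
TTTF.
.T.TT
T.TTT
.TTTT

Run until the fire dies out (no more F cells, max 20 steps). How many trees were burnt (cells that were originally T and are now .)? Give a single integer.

Step 1: +2 fires, +1 burnt (F count now 2)
Step 2: +4 fires, +2 burnt (F count now 4)
Step 3: +6 fires, +4 burnt (F count now 6)
Step 4: +2 fires, +6 burnt (F count now 2)
Step 5: +1 fires, +2 burnt (F count now 1)
Step 6: +0 fires, +1 burnt (F count now 0)
Fire out after step 6
Initially T: 17, now '.': 23
Total burnt (originally-T cells now '.'): 15

Answer: 15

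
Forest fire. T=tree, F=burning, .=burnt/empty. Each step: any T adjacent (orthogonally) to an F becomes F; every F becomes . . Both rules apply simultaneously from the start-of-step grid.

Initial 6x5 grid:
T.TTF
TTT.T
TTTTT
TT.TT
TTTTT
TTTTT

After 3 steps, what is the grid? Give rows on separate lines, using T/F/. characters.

Step 1: 2 trees catch fire, 1 burn out
  T.TF.
  TTT.F
  TTTTT
  TT.TT
  TTTTT
  TTTTT
Step 2: 2 trees catch fire, 2 burn out
  T.F..
  TTT..
  TTTTF
  TT.TT
  TTTTT
  TTTTT
Step 3: 3 trees catch fire, 2 burn out
  T....
  TTF..
  TTTF.
  TT.TF
  TTTTT
  TTTTT

T....
TTF..
TTTF.
TT.TF
TTTTT
TTTTT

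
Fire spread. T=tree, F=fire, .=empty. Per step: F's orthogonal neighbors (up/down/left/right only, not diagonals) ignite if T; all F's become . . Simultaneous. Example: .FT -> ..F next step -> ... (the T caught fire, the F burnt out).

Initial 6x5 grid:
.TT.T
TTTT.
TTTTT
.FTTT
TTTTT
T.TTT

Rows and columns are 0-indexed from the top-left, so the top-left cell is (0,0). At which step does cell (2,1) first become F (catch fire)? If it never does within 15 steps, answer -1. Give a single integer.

Step 1: cell (2,1)='F' (+3 fires, +1 burnt)
  -> target ignites at step 1
Step 2: cell (2,1)='.' (+6 fires, +3 burnt)
Step 3: cell (2,1)='.' (+8 fires, +6 burnt)
Step 4: cell (2,1)='.' (+5 fires, +8 burnt)
Step 5: cell (2,1)='.' (+1 fires, +5 burnt)
Step 6: cell (2,1)='.' (+0 fires, +1 burnt)
  fire out at step 6

1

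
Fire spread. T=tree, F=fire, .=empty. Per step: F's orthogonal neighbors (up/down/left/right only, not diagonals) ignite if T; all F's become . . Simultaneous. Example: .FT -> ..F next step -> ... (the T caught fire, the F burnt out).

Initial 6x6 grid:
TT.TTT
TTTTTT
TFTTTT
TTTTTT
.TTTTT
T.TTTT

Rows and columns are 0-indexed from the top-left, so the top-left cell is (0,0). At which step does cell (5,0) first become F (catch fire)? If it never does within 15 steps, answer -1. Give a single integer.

Step 1: cell (5,0)='T' (+4 fires, +1 burnt)
Step 2: cell (5,0)='T' (+7 fires, +4 burnt)
Step 3: cell (5,0)='T' (+5 fires, +7 burnt)
Step 4: cell (5,0)='T' (+6 fires, +5 burnt)
Step 5: cell (5,0)='T' (+5 fires, +6 burnt)
Step 6: cell (5,0)='T' (+3 fires, +5 burnt)
Step 7: cell (5,0)='T' (+1 fires, +3 burnt)
Step 8: cell (5,0)='T' (+0 fires, +1 burnt)
  fire out at step 8
Target never catches fire within 15 steps

-1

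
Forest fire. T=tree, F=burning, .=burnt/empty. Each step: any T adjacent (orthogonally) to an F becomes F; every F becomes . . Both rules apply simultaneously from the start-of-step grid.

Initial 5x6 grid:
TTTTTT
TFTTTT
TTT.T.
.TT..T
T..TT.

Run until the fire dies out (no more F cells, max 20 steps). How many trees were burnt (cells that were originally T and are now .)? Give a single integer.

Answer: 17

Derivation:
Step 1: +4 fires, +1 burnt (F count now 4)
Step 2: +6 fires, +4 burnt (F count now 6)
Step 3: +3 fires, +6 burnt (F count now 3)
Step 4: +3 fires, +3 burnt (F count now 3)
Step 5: +1 fires, +3 burnt (F count now 1)
Step 6: +0 fires, +1 burnt (F count now 0)
Fire out after step 6
Initially T: 21, now '.': 26
Total burnt (originally-T cells now '.'): 17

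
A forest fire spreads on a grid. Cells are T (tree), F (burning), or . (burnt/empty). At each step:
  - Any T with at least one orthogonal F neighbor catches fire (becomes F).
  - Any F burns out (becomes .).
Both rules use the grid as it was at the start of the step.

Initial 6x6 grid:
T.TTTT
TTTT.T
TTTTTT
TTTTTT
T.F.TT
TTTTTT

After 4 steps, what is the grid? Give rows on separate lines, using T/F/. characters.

Step 1: 2 trees catch fire, 1 burn out
  T.TTTT
  TTTT.T
  TTTTTT
  TTFTTT
  T...TT
  TTFTTT
Step 2: 5 trees catch fire, 2 burn out
  T.TTTT
  TTTT.T
  TTFTTT
  TF.FTT
  T...TT
  TF.FTT
Step 3: 7 trees catch fire, 5 burn out
  T.TTTT
  TTFT.T
  TF.FTT
  F...FT
  T...TT
  F...FT
Step 4: 9 trees catch fire, 7 burn out
  T.FTTT
  TF.F.T
  F...FT
  .....F
  F...FT
  .....F

T.FTTT
TF.F.T
F...FT
.....F
F...FT
.....F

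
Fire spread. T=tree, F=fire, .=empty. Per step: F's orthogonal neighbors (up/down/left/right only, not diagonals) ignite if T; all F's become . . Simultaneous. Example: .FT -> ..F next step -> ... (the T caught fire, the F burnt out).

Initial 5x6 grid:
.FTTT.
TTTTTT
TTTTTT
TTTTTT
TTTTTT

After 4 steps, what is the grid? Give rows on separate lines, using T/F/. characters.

Step 1: 2 trees catch fire, 1 burn out
  ..FTT.
  TFTTTT
  TTTTTT
  TTTTTT
  TTTTTT
Step 2: 4 trees catch fire, 2 burn out
  ...FT.
  F.FTTT
  TFTTTT
  TTTTTT
  TTTTTT
Step 3: 5 trees catch fire, 4 burn out
  ....F.
  ...FTT
  F.FTTT
  TFTTTT
  TTTTTT
Step 4: 5 trees catch fire, 5 burn out
  ......
  ....FT
  ...FTT
  F.FTTT
  TFTTTT

......
....FT
...FTT
F.FTTT
TFTTTT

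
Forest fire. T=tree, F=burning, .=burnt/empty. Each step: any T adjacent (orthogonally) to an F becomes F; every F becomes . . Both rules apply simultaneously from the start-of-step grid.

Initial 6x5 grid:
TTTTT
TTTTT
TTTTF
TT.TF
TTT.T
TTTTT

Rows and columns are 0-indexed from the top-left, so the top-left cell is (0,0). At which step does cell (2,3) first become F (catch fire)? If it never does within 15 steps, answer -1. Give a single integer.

Step 1: cell (2,3)='F' (+4 fires, +2 burnt)
  -> target ignites at step 1
Step 2: cell (2,3)='.' (+4 fires, +4 burnt)
Step 3: cell (2,3)='.' (+4 fires, +4 burnt)
Step 4: cell (2,3)='.' (+5 fires, +4 burnt)
Step 5: cell (2,3)='.' (+6 fires, +5 burnt)
Step 6: cell (2,3)='.' (+3 fires, +6 burnt)
Step 7: cell (2,3)='.' (+0 fires, +3 burnt)
  fire out at step 7

1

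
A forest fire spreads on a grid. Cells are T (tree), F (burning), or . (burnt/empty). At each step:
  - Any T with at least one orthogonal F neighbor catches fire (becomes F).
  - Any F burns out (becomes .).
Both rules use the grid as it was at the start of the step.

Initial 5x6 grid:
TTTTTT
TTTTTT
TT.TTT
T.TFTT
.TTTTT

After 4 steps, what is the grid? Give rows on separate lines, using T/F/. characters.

Step 1: 4 trees catch fire, 1 burn out
  TTTTTT
  TTTTTT
  TT.FTT
  T.F.FT
  .TTFTT
Step 2: 5 trees catch fire, 4 burn out
  TTTTTT
  TTTFTT
  TT..FT
  T....F
  .TF.FT
Step 3: 6 trees catch fire, 5 burn out
  TTTFTT
  TTF.FT
  TT...F
  T.....
  .F...F
Step 4: 4 trees catch fire, 6 burn out
  TTF.FT
  TF...F
  TT....
  T.....
  ......

TTF.FT
TF...F
TT....
T.....
......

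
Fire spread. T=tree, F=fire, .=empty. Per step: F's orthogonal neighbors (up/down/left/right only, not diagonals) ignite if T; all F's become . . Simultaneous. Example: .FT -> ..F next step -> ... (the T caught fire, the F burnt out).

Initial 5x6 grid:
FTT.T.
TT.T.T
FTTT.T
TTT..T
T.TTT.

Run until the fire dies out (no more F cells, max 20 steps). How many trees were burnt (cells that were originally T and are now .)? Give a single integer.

Answer: 15

Derivation:
Step 1: +4 fires, +2 burnt (F count now 4)
Step 2: +5 fires, +4 burnt (F count now 5)
Step 3: +2 fires, +5 burnt (F count now 2)
Step 4: +2 fires, +2 burnt (F count now 2)
Step 5: +1 fires, +2 burnt (F count now 1)
Step 6: +1 fires, +1 burnt (F count now 1)
Step 7: +0 fires, +1 burnt (F count now 0)
Fire out after step 7
Initially T: 19, now '.': 26
Total burnt (originally-T cells now '.'): 15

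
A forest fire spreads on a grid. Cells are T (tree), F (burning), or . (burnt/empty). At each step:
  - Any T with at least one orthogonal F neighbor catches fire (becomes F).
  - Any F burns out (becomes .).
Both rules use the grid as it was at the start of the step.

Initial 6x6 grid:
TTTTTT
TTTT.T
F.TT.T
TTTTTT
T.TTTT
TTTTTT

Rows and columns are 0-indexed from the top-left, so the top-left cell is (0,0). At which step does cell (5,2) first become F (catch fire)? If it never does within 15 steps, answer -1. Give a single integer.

Step 1: cell (5,2)='T' (+2 fires, +1 burnt)
Step 2: cell (5,2)='T' (+4 fires, +2 burnt)
Step 3: cell (5,2)='T' (+4 fires, +4 burnt)
Step 4: cell (5,2)='T' (+6 fires, +4 burnt)
Step 5: cell (5,2)='F' (+5 fires, +6 burnt)
  -> target ignites at step 5
Step 6: cell (5,2)='.' (+4 fires, +5 burnt)
Step 7: cell (5,2)='.' (+4 fires, +4 burnt)
Step 8: cell (5,2)='.' (+2 fires, +4 burnt)
Step 9: cell (5,2)='.' (+0 fires, +2 burnt)
  fire out at step 9

5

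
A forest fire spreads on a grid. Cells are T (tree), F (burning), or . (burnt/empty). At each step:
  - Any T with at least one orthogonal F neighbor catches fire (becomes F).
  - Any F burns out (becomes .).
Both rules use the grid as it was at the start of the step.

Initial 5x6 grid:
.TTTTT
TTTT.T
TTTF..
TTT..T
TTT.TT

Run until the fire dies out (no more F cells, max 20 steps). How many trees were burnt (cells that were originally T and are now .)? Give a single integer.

Answer: 19

Derivation:
Step 1: +2 fires, +1 burnt (F count now 2)
Step 2: +4 fires, +2 burnt (F count now 4)
Step 3: +6 fires, +4 burnt (F count now 6)
Step 4: +5 fires, +6 burnt (F count now 5)
Step 5: +2 fires, +5 burnt (F count now 2)
Step 6: +0 fires, +2 burnt (F count now 0)
Fire out after step 6
Initially T: 22, now '.': 27
Total burnt (originally-T cells now '.'): 19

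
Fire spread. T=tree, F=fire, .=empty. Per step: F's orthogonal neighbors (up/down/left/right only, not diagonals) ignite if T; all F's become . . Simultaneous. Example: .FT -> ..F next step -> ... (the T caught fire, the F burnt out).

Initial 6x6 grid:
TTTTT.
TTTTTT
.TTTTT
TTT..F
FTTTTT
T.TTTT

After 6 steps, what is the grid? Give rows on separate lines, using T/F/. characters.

Step 1: 5 trees catch fire, 2 burn out
  TTTTT.
  TTTTTT
  .TTTTF
  FTT...
  .FTTTF
  F.TTTT
Step 2: 6 trees catch fire, 5 burn out
  TTTTT.
  TTTTTF
  .TTTF.
  .FT...
  ..FTF.
  ..TTTF
Step 3: 7 trees catch fire, 6 burn out
  TTTTT.
  TTTTF.
  .FTF..
  ..F...
  ...F..
  ..FTF.
Step 4: 5 trees catch fire, 7 burn out
  TTTTF.
  TFTF..
  ..F...
  ......
  ......
  ...F..
Step 5: 4 trees catch fire, 5 burn out
  TFTF..
  F.F...
  ......
  ......
  ......
  ......
Step 6: 2 trees catch fire, 4 burn out
  F.F...
  ......
  ......
  ......
  ......
  ......

F.F...
......
......
......
......
......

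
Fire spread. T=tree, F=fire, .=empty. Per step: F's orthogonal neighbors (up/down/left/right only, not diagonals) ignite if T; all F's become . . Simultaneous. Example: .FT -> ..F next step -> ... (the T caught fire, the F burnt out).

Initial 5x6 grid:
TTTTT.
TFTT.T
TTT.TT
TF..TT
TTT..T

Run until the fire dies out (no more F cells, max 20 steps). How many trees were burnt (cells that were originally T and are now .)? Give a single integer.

Step 1: +6 fires, +2 burnt (F count now 6)
Step 2: +7 fires, +6 burnt (F count now 7)
Step 3: +1 fires, +7 burnt (F count now 1)
Step 4: +1 fires, +1 burnt (F count now 1)
Step 5: +0 fires, +1 burnt (F count now 0)
Fire out after step 5
Initially T: 21, now '.': 24
Total burnt (originally-T cells now '.'): 15

Answer: 15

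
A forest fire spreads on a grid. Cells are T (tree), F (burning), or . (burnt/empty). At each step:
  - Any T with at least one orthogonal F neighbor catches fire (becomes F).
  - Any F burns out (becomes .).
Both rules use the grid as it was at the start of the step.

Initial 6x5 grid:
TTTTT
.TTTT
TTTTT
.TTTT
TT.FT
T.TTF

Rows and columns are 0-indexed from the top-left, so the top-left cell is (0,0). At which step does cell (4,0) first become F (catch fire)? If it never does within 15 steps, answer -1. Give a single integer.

Step 1: cell (4,0)='T' (+3 fires, +2 burnt)
Step 2: cell (4,0)='T' (+4 fires, +3 burnt)
Step 3: cell (4,0)='T' (+4 fires, +4 burnt)
Step 4: cell (4,0)='T' (+5 fires, +4 burnt)
Step 5: cell (4,0)='F' (+5 fires, +5 burnt)
  -> target ignites at step 5
Step 6: cell (4,0)='.' (+2 fires, +5 burnt)
Step 7: cell (4,0)='.' (+1 fires, +2 burnt)
Step 8: cell (4,0)='.' (+0 fires, +1 burnt)
  fire out at step 8

5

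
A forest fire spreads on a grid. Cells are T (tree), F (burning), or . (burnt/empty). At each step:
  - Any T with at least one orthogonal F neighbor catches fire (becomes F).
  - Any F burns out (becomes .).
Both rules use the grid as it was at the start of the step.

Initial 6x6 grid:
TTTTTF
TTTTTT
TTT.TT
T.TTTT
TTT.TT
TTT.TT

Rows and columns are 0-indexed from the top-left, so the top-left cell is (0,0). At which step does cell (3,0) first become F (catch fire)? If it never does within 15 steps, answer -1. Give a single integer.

Step 1: cell (3,0)='T' (+2 fires, +1 burnt)
Step 2: cell (3,0)='T' (+3 fires, +2 burnt)
Step 3: cell (3,0)='T' (+4 fires, +3 burnt)
Step 4: cell (3,0)='T' (+4 fires, +4 burnt)
Step 5: cell (3,0)='T' (+6 fires, +4 burnt)
Step 6: cell (3,0)='T' (+4 fires, +6 burnt)
Step 7: cell (3,0)='T' (+2 fires, +4 burnt)
Step 8: cell (3,0)='F' (+3 fires, +2 burnt)
  -> target ignites at step 8
Step 9: cell (3,0)='.' (+2 fires, +3 burnt)
Step 10: cell (3,0)='.' (+1 fires, +2 burnt)
Step 11: cell (3,0)='.' (+0 fires, +1 burnt)
  fire out at step 11

8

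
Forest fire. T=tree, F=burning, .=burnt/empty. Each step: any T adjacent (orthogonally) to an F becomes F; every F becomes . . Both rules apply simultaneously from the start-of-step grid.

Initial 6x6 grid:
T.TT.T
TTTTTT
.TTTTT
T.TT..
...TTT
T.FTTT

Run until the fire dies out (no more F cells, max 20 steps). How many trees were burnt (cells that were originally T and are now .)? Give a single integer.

Step 1: +1 fires, +1 burnt (F count now 1)
Step 2: +2 fires, +1 burnt (F count now 2)
Step 3: +3 fires, +2 burnt (F count now 3)
Step 4: +3 fires, +3 burnt (F count now 3)
Step 5: +3 fires, +3 burnt (F count now 3)
Step 6: +5 fires, +3 burnt (F count now 5)
Step 7: +3 fires, +5 burnt (F count now 3)
Step 8: +2 fires, +3 burnt (F count now 2)
Step 9: +1 fires, +2 burnt (F count now 1)
Step 10: +0 fires, +1 burnt (F count now 0)
Fire out after step 10
Initially T: 25, now '.': 34
Total burnt (originally-T cells now '.'): 23

Answer: 23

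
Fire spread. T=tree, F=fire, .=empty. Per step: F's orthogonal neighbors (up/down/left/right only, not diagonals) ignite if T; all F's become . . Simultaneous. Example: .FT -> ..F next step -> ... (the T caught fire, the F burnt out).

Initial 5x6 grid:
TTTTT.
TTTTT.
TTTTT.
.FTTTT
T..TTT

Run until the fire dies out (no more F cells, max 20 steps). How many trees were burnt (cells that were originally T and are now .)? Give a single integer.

Step 1: +2 fires, +1 burnt (F count now 2)
Step 2: +4 fires, +2 burnt (F count now 4)
Step 3: +6 fires, +4 burnt (F count now 6)
Step 4: +6 fires, +6 burnt (F count now 6)
Step 5: +3 fires, +6 burnt (F count now 3)
Step 6: +1 fires, +3 burnt (F count now 1)
Step 7: +0 fires, +1 burnt (F count now 0)
Fire out after step 7
Initially T: 23, now '.': 29
Total burnt (originally-T cells now '.'): 22

Answer: 22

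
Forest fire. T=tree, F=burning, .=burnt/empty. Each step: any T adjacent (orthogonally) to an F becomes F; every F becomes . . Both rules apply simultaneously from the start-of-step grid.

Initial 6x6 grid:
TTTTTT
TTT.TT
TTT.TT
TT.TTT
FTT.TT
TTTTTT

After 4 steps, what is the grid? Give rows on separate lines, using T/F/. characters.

Step 1: 3 trees catch fire, 1 burn out
  TTTTTT
  TTT.TT
  TTT.TT
  FT.TTT
  .FT.TT
  FTTTTT
Step 2: 4 trees catch fire, 3 burn out
  TTTTTT
  TTT.TT
  FTT.TT
  .F.TTT
  ..F.TT
  .FTTTT
Step 3: 3 trees catch fire, 4 burn out
  TTTTTT
  FTT.TT
  .FT.TT
  ...TTT
  ....TT
  ..FTTT
Step 4: 4 trees catch fire, 3 burn out
  FTTTTT
  .FT.TT
  ..F.TT
  ...TTT
  ....TT
  ...FTT

FTTTTT
.FT.TT
..F.TT
...TTT
....TT
...FTT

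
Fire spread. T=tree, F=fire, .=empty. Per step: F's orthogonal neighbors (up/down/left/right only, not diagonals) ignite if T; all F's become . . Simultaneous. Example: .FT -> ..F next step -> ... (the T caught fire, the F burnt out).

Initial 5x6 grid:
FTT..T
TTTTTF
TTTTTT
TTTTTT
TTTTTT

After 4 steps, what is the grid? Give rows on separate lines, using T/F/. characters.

Step 1: 5 trees catch fire, 2 burn out
  .FT..F
  FTTTF.
  TTTTTF
  TTTTTT
  TTTTTT
Step 2: 6 trees catch fire, 5 burn out
  ..F...
  .FTF..
  FTTTF.
  TTTTTF
  TTTTTT
Step 3: 6 trees catch fire, 6 burn out
  ......
  ..F...
  .FTF..
  FTTTF.
  TTTTTF
Step 4: 5 trees catch fire, 6 burn out
  ......
  ......
  ..F...
  .FTF..
  FTTTF.

......
......
..F...
.FTF..
FTTTF.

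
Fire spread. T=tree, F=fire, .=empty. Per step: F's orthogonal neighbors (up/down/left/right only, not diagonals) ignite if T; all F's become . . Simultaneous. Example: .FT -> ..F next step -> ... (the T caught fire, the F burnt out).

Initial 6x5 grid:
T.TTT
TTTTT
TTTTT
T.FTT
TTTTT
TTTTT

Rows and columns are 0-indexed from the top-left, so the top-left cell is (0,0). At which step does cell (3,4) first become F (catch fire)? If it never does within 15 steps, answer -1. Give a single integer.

Step 1: cell (3,4)='T' (+3 fires, +1 burnt)
Step 2: cell (3,4)='F' (+7 fires, +3 burnt)
  -> target ignites at step 2
Step 3: cell (3,4)='.' (+9 fires, +7 burnt)
Step 4: cell (3,4)='.' (+6 fires, +9 burnt)
Step 5: cell (3,4)='.' (+2 fires, +6 burnt)
Step 6: cell (3,4)='.' (+0 fires, +2 burnt)
  fire out at step 6

2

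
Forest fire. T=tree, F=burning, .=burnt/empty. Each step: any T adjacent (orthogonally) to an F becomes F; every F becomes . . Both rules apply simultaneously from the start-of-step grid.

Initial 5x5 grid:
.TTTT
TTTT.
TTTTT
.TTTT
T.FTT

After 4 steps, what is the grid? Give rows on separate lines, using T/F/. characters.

Step 1: 2 trees catch fire, 1 burn out
  .TTTT
  TTTT.
  TTTTT
  .TFTT
  T..FT
Step 2: 4 trees catch fire, 2 burn out
  .TTTT
  TTTT.
  TTFTT
  .F.FT
  T...F
Step 3: 4 trees catch fire, 4 burn out
  .TTTT
  TTFT.
  TF.FT
  ....F
  T....
Step 4: 5 trees catch fire, 4 burn out
  .TFTT
  TF.F.
  F...F
  .....
  T....

.TFTT
TF.F.
F...F
.....
T....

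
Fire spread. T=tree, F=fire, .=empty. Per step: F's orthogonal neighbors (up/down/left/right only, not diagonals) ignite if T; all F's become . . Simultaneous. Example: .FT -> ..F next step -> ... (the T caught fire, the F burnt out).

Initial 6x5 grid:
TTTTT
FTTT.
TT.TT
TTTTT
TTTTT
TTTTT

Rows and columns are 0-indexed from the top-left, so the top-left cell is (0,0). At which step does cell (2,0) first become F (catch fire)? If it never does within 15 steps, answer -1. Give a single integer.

Step 1: cell (2,0)='F' (+3 fires, +1 burnt)
  -> target ignites at step 1
Step 2: cell (2,0)='.' (+4 fires, +3 burnt)
Step 3: cell (2,0)='.' (+4 fires, +4 burnt)
Step 4: cell (2,0)='.' (+5 fires, +4 burnt)
Step 5: cell (2,0)='.' (+5 fires, +5 burnt)
Step 6: cell (2,0)='.' (+3 fires, +5 burnt)
Step 7: cell (2,0)='.' (+2 fires, +3 burnt)
Step 8: cell (2,0)='.' (+1 fires, +2 burnt)
Step 9: cell (2,0)='.' (+0 fires, +1 burnt)
  fire out at step 9

1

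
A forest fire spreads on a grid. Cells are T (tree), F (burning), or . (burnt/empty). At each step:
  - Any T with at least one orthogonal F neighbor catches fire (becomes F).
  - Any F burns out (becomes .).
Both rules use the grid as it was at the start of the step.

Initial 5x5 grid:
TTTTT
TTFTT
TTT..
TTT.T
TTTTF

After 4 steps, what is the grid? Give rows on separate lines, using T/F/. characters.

Step 1: 6 trees catch fire, 2 burn out
  TTFTT
  TF.FT
  TTF..
  TTT.F
  TTTF.
Step 2: 7 trees catch fire, 6 burn out
  TF.FT
  F...F
  TF...
  TTF..
  TTF..
Step 3: 5 trees catch fire, 7 burn out
  F...F
  .....
  F....
  TF...
  TF...
Step 4: 2 trees catch fire, 5 burn out
  .....
  .....
  .....
  F....
  F....

.....
.....
.....
F....
F....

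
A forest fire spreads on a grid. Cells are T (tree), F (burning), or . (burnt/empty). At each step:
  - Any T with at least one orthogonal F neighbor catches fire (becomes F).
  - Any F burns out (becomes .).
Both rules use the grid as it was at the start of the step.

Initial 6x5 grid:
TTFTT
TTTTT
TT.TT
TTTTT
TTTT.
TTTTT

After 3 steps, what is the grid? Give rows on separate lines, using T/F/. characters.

Step 1: 3 trees catch fire, 1 burn out
  TF.FT
  TTFTT
  TT.TT
  TTTTT
  TTTT.
  TTTTT
Step 2: 4 trees catch fire, 3 burn out
  F...F
  TF.FT
  TT.TT
  TTTTT
  TTTT.
  TTTTT
Step 3: 4 trees catch fire, 4 burn out
  .....
  F...F
  TF.FT
  TTTTT
  TTTT.
  TTTTT

.....
F...F
TF.FT
TTTTT
TTTT.
TTTTT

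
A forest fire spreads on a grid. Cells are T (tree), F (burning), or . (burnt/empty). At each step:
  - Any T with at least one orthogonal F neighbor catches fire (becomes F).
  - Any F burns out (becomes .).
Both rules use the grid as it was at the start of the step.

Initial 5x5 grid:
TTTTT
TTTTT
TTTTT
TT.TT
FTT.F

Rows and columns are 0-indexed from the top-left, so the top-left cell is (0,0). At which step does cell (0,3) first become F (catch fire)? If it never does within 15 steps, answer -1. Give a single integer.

Step 1: cell (0,3)='T' (+3 fires, +2 burnt)
Step 2: cell (0,3)='T' (+5 fires, +3 burnt)
Step 3: cell (0,3)='T' (+4 fires, +5 burnt)
Step 4: cell (0,3)='T' (+5 fires, +4 burnt)
Step 5: cell (0,3)='F' (+3 fires, +5 burnt)
  -> target ignites at step 5
Step 6: cell (0,3)='.' (+1 fires, +3 burnt)
Step 7: cell (0,3)='.' (+0 fires, +1 burnt)
  fire out at step 7

5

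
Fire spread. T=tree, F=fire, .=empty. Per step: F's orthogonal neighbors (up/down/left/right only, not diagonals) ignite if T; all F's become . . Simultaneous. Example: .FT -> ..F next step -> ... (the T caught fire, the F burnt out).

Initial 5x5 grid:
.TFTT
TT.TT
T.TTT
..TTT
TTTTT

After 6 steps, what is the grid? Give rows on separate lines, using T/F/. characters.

Step 1: 2 trees catch fire, 1 burn out
  .F.FT
  TT.TT
  T.TTT
  ..TTT
  TTTTT
Step 2: 3 trees catch fire, 2 burn out
  ....F
  TF.FT
  T.TTT
  ..TTT
  TTTTT
Step 3: 3 trees catch fire, 3 burn out
  .....
  F...F
  T.TFT
  ..TTT
  TTTTT
Step 4: 4 trees catch fire, 3 burn out
  .....
  .....
  F.F.F
  ..TFT
  TTTTT
Step 5: 3 trees catch fire, 4 burn out
  .....
  .....
  .....
  ..F.F
  TTTFT
Step 6: 2 trees catch fire, 3 burn out
  .....
  .....
  .....
  .....
  TTF.F

.....
.....
.....
.....
TTF.F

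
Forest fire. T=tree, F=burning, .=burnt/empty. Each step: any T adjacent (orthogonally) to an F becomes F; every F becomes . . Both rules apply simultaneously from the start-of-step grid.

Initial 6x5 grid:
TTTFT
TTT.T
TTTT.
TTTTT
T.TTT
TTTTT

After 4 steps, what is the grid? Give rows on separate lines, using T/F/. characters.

Step 1: 2 trees catch fire, 1 burn out
  TTF.F
  TTT.T
  TTTT.
  TTTTT
  T.TTT
  TTTTT
Step 2: 3 trees catch fire, 2 burn out
  TF...
  TTF.F
  TTTT.
  TTTTT
  T.TTT
  TTTTT
Step 3: 3 trees catch fire, 3 burn out
  F....
  TF...
  TTFT.
  TTTTT
  T.TTT
  TTTTT
Step 4: 4 trees catch fire, 3 burn out
  .....
  F....
  TF.F.
  TTFTT
  T.TTT
  TTTTT

.....
F....
TF.F.
TTFTT
T.TTT
TTTTT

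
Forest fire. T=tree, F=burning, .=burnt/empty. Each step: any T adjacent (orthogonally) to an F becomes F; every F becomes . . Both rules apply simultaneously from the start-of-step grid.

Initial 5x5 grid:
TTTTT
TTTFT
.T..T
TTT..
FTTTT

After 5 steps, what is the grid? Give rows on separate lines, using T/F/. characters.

Step 1: 5 trees catch fire, 2 burn out
  TTTFT
  TTF.F
  .T..T
  FTT..
  .FTTT
Step 2: 6 trees catch fire, 5 burn out
  TTF.F
  TF...
  .T..F
  .FT..
  ..FTT
Step 3: 5 trees catch fire, 6 burn out
  TF...
  F....
  .F...
  ..F..
  ...FT
Step 4: 2 trees catch fire, 5 burn out
  F....
  .....
  .....
  .....
  ....F
Step 5: 0 trees catch fire, 2 burn out
  .....
  .....
  .....
  .....
  .....

.....
.....
.....
.....
.....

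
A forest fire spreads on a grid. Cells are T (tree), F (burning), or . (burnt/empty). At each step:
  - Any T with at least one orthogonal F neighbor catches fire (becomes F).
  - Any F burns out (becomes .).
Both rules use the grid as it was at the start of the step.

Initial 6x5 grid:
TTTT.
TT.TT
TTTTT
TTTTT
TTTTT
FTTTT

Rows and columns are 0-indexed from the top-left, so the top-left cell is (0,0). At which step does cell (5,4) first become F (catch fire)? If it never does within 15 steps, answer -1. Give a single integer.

Step 1: cell (5,4)='T' (+2 fires, +1 burnt)
Step 2: cell (5,4)='T' (+3 fires, +2 burnt)
Step 3: cell (5,4)='T' (+4 fires, +3 burnt)
Step 4: cell (5,4)='F' (+5 fires, +4 burnt)
  -> target ignites at step 4
Step 5: cell (5,4)='.' (+5 fires, +5 burnt)
Step 6: cell (5,4)='.' (+3 fires, +5 burnt)
Step 7: cell (5,4)='.' (+3 fires, +3 burnt)
Step 8: cell (5,4)='.' (+2 fires, +3 burnt)
Step 9: cell (5,4)='.' (+0 fires, +2 burnt)
  fire out at step 9

4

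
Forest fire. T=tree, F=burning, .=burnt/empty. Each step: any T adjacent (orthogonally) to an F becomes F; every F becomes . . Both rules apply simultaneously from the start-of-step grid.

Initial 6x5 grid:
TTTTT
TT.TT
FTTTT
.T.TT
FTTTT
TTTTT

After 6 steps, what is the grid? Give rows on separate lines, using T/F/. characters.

Step 1: 4 trees catch fire, 2 burn out
  TTTTT
  FT.TT
  .FTTT
  .T.TT
  .FTTT
  FTTTT
Step 2: 6 trees catch fire, 4 burn out
  FTTTT
  .F.TT
  ..FTT
  .F.TT
  ..FTT
  .FTTT
Step 3: 4 trees catch fire, 6 burn out
  .FTTT
  ...TT
  ...FT
  ...TT
  ...FT
  ..FTT
Step 4: 6 trees catch fire, 4 burn out
  ..FTT
  ...FT
  ....F
  ...FT
  ....F
  ...FT
Step 5: 4 trees catch fire, 6 burn out
  ...FT
  ....F
  .....
  ....F
  .....
  ....F
Step 6: 1 trees catch fire, 4 burn out
  ....F
  .....
  .....
  .....
  .....
  .....

....F
.....
.....
.....
.....
.....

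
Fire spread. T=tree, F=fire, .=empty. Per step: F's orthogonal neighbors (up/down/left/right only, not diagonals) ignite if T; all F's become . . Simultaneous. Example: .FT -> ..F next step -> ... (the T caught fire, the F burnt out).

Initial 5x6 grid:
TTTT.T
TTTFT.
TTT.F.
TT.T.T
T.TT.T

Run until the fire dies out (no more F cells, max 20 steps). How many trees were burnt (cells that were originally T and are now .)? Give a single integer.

Answer: 14

Derivation:
Step 1: +3 fires, +2 burnt (F count now 3)
Step 2: +3 fires, +3 burnt (F count now 3)
Step 3: +3 fires, +3 burnt (F count now 3)
Step 4: +3 fires, +3 burnt (F count now 3)
Step 5: +1 fires, +3 burnt (F count now 1)
Step 6: +1 fires, +1 burnt (F count now 1)
Step 7: +0 fires, +1 burnt (F count now 0)
Fire out after step 7
Initially T: 20, now '.': 24
Total burnt (originally-T cells now '.'): 14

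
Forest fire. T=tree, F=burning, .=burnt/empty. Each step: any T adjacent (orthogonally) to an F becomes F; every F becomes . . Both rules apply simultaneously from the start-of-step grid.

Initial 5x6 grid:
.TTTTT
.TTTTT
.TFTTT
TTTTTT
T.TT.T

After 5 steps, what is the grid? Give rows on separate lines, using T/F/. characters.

Step 1: 4 trees catch fire, 1 burn out
  .TTTTT
  .TFTTT
  .F.FTT
  TTFTTT
  T.TT.T
Step 2: 7 trees catch fire, 4 burn out
  .TFTTT
  .F.FTT
  ....FT
  TF.FTT
  T.FT.T
Step 3: 7 trees catch fire, 7 burn out
  .F.FTT
  ....FT
  .....F
  F...FT
  T..F.T
Step 4: 4 trees catch fire, 7 burn out
  ....FT
  .....F
  ......
  .....F
  F....T
Step 5: 2 trees catch fire, 4 burn out
  .....F
  ......
  ......
  ......
  .....F

.....F
......
......
......
.....F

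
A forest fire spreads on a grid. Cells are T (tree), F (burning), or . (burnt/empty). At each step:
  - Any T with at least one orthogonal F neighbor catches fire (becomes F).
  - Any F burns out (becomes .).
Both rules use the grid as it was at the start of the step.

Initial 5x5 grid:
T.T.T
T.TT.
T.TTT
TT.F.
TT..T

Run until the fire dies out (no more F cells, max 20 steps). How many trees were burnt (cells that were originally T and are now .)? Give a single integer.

Step 1: +1 fires, +1 burnt (F count now 1)
Step 2: +3 fires, +1 burnt (F count now 3)
Step 3: +1 fires, +3 burnt (F count now 1)
Step 4: +1 fires, +1 burnt (F count now 1)
Step 5: +0 fires, +1 burnt (F count now 0)
Fire out after step 5
Initially T: 15, now '.': 16
Total burnt (originally-T cells now '.'): 6

Answer: 6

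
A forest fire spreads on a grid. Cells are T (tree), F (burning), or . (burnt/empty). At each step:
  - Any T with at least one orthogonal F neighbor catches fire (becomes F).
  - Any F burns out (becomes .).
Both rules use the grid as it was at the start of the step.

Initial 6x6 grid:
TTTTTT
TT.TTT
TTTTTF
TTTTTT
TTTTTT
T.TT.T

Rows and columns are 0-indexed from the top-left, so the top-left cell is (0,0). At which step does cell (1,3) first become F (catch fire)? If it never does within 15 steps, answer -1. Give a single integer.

Step 1: cell (1,3)='T' (+3 fires, +1 burnt)
Step 2: cell (1,3)='T' (+5 fires, +3 burnt)
Step 3: cell (1,3)='F' (+6 fires, +5 burnt)
  -> target ignites at step 3
Step 4: cell (1,3)='.' (+4 fires, +6 burnt)
Step 5: cell (1,3)='.' (+6 fires, +4 burnt)
Step 6: cell (1,3)='.' (+5 fires, +6 burnt)
Step 7: cell (1,3)='.' (+2 fires, +5 burnt)
Step 8: cell (1,3)='.' (+1 fires, +2 burnt)
Step 9: cell (1,3)='.' (+0 fires, +1 burnt)
  fire out at step 9

3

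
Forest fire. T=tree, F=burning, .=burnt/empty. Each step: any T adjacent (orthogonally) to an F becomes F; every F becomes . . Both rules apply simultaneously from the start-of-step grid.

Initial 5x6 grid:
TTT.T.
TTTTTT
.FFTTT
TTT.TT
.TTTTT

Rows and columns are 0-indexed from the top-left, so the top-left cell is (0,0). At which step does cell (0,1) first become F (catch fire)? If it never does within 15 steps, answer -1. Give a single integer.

Step 1: cell (0,1)='T' (+5 fires, +2 burnt)
Step 2: cell (0,1)='F' (+8 fires, +5 burnt)
  -> target ignites at step 2
Step 3: cell (0,1)='.' (+5 fires, +8 burnt)
Step 4: cell (0,1)='.' (+4 fires, +5 burnt)
Step 5: cell (0,1)='.' (+1 fires, +4 burnt)
Step 6: cell (0,1)='.' (+0 fires, +1 burnt)
  fire out at step 6

2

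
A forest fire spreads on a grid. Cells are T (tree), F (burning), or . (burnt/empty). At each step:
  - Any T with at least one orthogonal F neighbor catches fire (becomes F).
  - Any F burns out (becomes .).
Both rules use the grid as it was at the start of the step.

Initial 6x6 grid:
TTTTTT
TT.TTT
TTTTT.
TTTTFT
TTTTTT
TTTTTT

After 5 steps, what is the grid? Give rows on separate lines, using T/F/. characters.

Step 1: 4 trees catch fire, 1 burn out
  TTTTTT
  TT.TTT
  TTTTF.
  TTTF.F
  TTTTFT
  TTTTTT
Step 2: 6 trees catch fire, 4 burn out
  TTTTTT
  TT.TFT
  TTTF..
  TTF...
  TTTF.F
  TTTTFT
Step 3: 8 trees catch fire, 6 burn out
  TTTTFT
  TT.F.F
  TTF...
  TF....
  TTF...
  TTTF.F
Step 4: 6 trees catch fire, 8 burn out
  TTTF.F
  TT....
  TF....
  F.....
  TF....
  TTF...
Step 5: 5 trees catch fire, 6 burn out
  TTF...
  TF....
  F.....
  ......
  F.....
  TF....

TTF...
TF....
F.....
......
F.....
TF....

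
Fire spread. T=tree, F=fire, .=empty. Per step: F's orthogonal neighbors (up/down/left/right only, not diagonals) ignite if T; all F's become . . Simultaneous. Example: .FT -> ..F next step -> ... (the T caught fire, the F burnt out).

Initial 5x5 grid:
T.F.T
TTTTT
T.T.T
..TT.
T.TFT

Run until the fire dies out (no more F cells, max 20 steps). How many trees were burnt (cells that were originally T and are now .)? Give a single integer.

Answer: 14

Derivation:
Step 1: +4 fires, +2 burnt (F count now 4)
Step 2: +4 fires, +4 burnt (F count now 4)
Step 3: +2 fires, +4 burnt (F count now 2)
Step 4: +4 fires, +2 burnt (F count now 4)
Step 5: +0 fires, +4 burnt (F count now 0)
Fire out after step 5
Initially T: 15, now '.': 24
Total burnt (originally-T cells now '.'): 14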